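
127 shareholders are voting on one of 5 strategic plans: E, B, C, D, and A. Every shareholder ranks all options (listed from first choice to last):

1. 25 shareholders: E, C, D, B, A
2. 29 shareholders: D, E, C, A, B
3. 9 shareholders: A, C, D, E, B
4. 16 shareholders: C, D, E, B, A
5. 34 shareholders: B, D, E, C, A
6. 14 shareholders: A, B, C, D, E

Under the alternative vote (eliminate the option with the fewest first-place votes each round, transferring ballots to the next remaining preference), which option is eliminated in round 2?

A

Round 1: E 25, B 34, C 16, D 29, A 23. Eliminate C.
Round 2: E 25, B 34, D 45, A 23. Eliminate A.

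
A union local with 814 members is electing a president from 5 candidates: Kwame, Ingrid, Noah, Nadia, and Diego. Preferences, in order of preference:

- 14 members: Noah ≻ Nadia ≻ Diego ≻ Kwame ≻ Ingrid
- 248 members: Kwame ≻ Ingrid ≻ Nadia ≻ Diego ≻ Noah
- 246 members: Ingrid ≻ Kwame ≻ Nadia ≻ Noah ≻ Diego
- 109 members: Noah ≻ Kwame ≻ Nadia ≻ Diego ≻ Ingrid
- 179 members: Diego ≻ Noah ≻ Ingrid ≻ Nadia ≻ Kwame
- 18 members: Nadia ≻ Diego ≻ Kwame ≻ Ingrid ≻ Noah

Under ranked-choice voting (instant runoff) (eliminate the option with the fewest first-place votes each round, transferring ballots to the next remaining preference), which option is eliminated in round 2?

Noah

Round 1: Kwame 248, Ingrid 246, Noah 123, Nadia 18, Diego 179. Eliminate Nadia.
Round 2: Kwame 248, Ingrid 246, Noah 123, Diego 197. Eliminate Noah.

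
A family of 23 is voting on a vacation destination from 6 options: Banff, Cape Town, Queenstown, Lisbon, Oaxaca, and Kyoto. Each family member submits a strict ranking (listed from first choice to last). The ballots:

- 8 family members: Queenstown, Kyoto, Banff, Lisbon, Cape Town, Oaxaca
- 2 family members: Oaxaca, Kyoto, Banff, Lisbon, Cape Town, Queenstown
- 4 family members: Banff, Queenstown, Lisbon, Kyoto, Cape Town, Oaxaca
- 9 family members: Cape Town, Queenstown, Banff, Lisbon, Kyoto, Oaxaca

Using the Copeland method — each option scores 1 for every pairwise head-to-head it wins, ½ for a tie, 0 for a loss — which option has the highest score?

Queenstown

Banff: beats Cape Town, Lisbon, Oaxaca, and Kyoto; loses to Queenstown → score 4.
Cape Town: beats Oaxaca; loses to Banff, Queenstown, Lisbon, and Kyoto → score 1.
Queenstown: beats Banff, Cape Town, Lisbon, Oaxaca, and Kyoto → score 5.
Lisbon: beats Cape Town, Oaxaca, and Kyoto; loses to Banff and Queenstown → score 3.
Oaxaca: loses to Banff, Cape Town, Queenstown, Lisbon, and Kyoto → score 0.
Kyoto: beats Cape Town and Oaxaca; loses to Banff, Queenstown, and Lisbon → score 2.
Queenstown has the best pairwise record.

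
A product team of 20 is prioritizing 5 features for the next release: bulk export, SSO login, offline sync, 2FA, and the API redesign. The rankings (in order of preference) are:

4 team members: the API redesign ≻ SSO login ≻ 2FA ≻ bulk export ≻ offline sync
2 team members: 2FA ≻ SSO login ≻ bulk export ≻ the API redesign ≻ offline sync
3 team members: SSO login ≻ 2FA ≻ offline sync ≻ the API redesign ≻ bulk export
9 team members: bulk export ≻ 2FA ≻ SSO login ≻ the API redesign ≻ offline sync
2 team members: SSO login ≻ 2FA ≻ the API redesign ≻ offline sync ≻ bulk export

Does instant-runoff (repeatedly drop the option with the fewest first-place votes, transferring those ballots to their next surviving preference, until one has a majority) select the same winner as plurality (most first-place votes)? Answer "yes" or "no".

no

Instant-runoff — R1 bulk export 9, SSO login 5, offline sync 0, 2FA 2, the API redesign 4 (offline sync out); R2 bulk export 9, SSO login 5, 2FA 2, the API redesign 4 (2FA out); R3 bulk export 9, SSO login 7, the API redesign 4 (the API redesign out); R4 bulk export 9, SSO login 11 (SSO login winner). Winner: SSO login.
Plurality — first-place votes: bulk export 9, SSO login 5, offline sync 0, 2FA 2, the API redesign 4. Winner: bulk export.
The two methods disagree.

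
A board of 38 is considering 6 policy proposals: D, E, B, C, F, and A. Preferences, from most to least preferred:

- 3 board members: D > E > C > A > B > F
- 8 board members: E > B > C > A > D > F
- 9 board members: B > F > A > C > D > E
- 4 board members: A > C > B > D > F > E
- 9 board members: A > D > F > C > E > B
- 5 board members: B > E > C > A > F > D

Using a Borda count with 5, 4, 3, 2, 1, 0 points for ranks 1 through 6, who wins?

D: 3·5 + 8·1 + 9·1 + 4·2 + 9·4 + 5·0 = 76
E: 3·4 + 8·5 + 9·0 + 4·0 + 9·1 + 5·4 = 81
B: 3·1 + 8·4 + 9·5 + 4·3 + 9·0 + 5·5 = 117
C: 3·3 + 8·3 + 9·2 + 4·4 + 9·2 + 5·3 = 100
F: 3·0 + 8·0 + 9·4 + 4·1 + 9·3 + 5·1 = 72
A: 3·2 + 8·2 + 9·3 + 4·5 + 9·5 + 5·2 = 124
A has the highest Borda score (124).

A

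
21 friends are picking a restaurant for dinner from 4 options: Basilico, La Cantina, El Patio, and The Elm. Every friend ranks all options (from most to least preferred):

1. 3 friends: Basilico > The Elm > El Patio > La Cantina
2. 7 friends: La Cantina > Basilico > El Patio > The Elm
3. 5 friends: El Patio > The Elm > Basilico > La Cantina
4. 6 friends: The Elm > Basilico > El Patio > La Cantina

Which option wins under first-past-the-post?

La Cantina

First-place votes: Basilico 3, La Cantina 7, El Patio 5, The Elm 6.
La Cantina has the most first-place votes.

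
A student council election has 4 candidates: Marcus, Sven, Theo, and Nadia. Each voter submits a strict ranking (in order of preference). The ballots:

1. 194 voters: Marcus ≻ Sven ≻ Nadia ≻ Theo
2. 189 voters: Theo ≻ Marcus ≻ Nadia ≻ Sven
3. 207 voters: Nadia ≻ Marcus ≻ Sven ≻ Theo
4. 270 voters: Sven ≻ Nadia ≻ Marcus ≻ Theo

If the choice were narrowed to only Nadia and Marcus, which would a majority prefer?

Nadia

Voters preferring Nadia to Marcus: 477; preferring Marcus to Nadia: 383.
Nadia wins the head-to-head.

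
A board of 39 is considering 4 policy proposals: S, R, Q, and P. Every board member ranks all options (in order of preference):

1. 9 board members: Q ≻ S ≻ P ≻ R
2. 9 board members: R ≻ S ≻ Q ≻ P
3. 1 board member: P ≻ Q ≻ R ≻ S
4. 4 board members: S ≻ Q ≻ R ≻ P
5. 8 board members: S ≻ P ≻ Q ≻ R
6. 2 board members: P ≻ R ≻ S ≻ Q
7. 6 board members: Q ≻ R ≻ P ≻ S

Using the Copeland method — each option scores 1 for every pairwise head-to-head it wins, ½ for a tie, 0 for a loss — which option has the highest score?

S: beats R, Q, and P → score 3.
R: loses to S, Q, and P → score 0.
Q: beats R and P; loses to S → score 2.
P: beats R; loses to S and Q → score 1.
S has the best pairwise record.

S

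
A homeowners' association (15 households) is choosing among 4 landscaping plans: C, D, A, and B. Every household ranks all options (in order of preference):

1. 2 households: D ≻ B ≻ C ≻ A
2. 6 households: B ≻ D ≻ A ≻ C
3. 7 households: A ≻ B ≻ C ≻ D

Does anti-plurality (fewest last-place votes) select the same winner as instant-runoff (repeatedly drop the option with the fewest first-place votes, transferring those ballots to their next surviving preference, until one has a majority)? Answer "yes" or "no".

yes

Anti-plurality — last-place votes: C 6, D 7, A 2, B 0. Winner: B.
Instant-runoff — R1 C 0, D 2, A 7, B 6 (C out); R2 D 2, A 7, B 6 (D out); R3 A 7, B 8 (B winner). Winner: B.
The two methods agree.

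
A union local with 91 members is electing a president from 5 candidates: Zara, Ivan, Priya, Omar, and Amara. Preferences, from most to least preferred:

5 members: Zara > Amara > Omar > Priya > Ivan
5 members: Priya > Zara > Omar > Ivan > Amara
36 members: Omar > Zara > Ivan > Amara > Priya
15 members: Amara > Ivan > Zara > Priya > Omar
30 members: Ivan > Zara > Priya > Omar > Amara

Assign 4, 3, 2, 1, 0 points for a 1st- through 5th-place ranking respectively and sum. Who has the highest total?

Zara

Zara: 5·4 + 5·3 + 36·3 + 15·2 + 30·3 = 263
Ivan: 5·0 + 5·1 + 36·2 + 15·3 + 30·4 = 242
Priya: 5·1 + 5·4 + 36·0 + 15·1 + 30·2 = 100
Omar: 5·2 + 5·2 + 36·4 + 15·0 + 30·1 = 194
Amara: 5·3 + 5·0 + 36·1 + 15·4 + 30·0 = 111
Zara has the highest Borda score (263).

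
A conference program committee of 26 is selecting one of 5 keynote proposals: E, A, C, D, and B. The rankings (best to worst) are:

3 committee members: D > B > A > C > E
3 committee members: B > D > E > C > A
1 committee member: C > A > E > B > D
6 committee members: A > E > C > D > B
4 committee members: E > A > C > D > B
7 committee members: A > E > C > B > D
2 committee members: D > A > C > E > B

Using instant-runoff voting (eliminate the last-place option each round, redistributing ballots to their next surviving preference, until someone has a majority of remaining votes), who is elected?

A

Round 1: E 4, A 13, C 1, D 5, B 3. Eliminate C.
Round 2: E 4, A 14, D 5, B 3. A has a majority.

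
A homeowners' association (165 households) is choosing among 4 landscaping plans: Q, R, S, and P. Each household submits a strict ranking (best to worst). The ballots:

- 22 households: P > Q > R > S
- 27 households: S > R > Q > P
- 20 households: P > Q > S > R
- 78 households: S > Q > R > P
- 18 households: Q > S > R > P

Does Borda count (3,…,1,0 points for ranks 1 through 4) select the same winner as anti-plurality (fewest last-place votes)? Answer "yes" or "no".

Borda — scores: Q 321, R 172, S 371, P 126. Winner: S.
Anti-plurality — last-place votes: Q 0, R 20, S 22, P 123. Winner: Q.
The two methods disagree.

no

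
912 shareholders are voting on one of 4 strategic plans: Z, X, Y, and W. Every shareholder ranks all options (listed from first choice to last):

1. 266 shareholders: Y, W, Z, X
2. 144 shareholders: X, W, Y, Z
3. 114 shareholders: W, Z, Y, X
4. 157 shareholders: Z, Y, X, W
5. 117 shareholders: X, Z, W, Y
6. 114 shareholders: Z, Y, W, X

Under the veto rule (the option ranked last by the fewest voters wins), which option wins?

Y

Last-place votes: Z 144, X 494, Y 117, W 157.
Y is ranked last by the fewest voters, so Y wins.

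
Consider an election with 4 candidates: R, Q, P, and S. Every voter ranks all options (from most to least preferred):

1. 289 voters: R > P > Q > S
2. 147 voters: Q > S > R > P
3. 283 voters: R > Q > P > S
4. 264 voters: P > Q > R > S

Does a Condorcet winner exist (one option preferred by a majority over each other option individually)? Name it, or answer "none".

R

R vs Q: 572–411 for R.
R vs P: 719–264 for R.
R vs S: 836–147 for R.
R beats every other option head-to-head.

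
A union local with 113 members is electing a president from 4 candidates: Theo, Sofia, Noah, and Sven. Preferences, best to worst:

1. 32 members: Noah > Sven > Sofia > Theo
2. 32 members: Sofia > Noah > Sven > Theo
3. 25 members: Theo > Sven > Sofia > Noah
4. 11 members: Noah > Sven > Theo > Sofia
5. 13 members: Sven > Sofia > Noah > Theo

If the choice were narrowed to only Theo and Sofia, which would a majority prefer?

Sofia

Voters preferring Theo to Sofia: 36; preferring Sofia to Theo: 77.
Sofia wins the head-to-head.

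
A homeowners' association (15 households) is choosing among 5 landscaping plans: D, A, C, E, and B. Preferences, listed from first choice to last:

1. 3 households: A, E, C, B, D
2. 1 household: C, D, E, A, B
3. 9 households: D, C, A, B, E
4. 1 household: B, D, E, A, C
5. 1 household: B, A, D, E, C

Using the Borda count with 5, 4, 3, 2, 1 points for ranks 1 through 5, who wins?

D: 3·1 + 1·4 + 9·5 + 1·4 + 1·3 = 59
A: 3·5 + 1·2 + 9·3 + 1·2 + 1·4 = 50
C: 3·3 + 1·5 + 9·4 + 1·1 + 1·1 = 52
E: 3·4 + 1·3 + 9·1 + 1·3 + 1·2 = 29
B: 3·2 + 1·1 + 9·2 + 1·5 + 1·5 = 35
D has the highest Borda score (59).

D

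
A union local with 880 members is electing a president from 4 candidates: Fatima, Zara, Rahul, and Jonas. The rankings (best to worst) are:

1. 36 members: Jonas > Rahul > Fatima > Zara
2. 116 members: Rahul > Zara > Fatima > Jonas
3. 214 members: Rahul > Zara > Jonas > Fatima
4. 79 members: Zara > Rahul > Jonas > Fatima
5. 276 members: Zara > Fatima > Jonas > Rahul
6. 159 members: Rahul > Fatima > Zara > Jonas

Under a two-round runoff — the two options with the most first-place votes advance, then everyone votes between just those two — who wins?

Rahul

Round 1 first-place votes: Fatima 0, Zara 355, Rahul 489, Jonas 36.
Rahul and Zara advance.
Runoff: Rahul is preferred to Zara by 525 voters; Zara by 355.
Rahul wins the runoff.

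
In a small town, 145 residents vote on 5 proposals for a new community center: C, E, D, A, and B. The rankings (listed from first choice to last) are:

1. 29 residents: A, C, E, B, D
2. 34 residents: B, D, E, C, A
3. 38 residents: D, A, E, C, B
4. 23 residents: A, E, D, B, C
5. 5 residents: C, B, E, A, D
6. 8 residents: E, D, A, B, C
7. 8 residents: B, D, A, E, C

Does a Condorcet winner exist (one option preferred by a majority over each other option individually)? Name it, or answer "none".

none

Checking pairwise contests:
E beats C 111–34.
D beats E 80–65.
B beats D 76–69.
D beats A 88–57.
E beats B 98–47.
Every option loses at least one head-to-head, so there is no Condorcet winner.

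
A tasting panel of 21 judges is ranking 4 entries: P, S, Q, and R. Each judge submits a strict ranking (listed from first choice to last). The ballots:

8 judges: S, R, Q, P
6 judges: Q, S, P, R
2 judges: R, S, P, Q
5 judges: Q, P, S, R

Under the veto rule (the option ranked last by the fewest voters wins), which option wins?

S

Last-place votes: P 8, S 0, Q 2, R 11.
S is ranked last by the fewest voters, so S wins.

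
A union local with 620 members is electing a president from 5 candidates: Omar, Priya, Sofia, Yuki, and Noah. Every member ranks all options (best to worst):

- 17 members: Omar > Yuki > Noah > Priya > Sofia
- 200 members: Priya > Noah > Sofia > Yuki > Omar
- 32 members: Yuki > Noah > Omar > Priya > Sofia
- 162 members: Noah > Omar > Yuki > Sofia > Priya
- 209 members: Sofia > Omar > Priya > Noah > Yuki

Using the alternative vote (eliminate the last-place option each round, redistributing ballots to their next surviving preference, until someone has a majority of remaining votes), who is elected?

Noah

Round 1: Omar 17, Priya 200, Sofia 209, Yuki 32, Noah 162. Eliminate Omar.
Round 2: Priya 200, Sofia 209, Yuki 49, Noah 162. Eliminate Yuki.
Round 3: Priya 200, Sofia 209, Noah 211. Eliminate Priya.
Round 4: Sofia 209, Noah 411. Noah has a majority.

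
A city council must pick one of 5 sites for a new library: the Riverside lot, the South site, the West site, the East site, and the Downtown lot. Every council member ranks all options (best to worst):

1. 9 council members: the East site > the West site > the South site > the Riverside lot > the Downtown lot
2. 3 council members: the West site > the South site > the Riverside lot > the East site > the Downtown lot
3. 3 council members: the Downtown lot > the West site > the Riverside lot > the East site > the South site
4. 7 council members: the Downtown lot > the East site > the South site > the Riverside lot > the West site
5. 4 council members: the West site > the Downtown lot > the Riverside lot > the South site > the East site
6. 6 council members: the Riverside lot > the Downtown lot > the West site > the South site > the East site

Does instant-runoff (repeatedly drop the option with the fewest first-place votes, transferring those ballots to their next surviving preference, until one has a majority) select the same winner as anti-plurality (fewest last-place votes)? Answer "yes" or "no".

Instant-runoff — R1 the Riverside lot 6, the South site 0, the West site 7, the East site 9, the Downtown lot 10 (the South site out); R2 the Riverside lot 6, the West site 7, the East site 9, the Downtown lot 10 (the Riverside lot out); R3 the West site 7, the East site 9, the Downtown lot 16 (the West site out); R4 the East site 12, the Downtown lot 20 (the Downtown lot winner). Winner: the Downtown lot.
Anti-plurality — last-place votes: the Riverside lot 0, the South site 3, the West site 7, the East site 10, the Downtown lot 12. Winner: the Riverside lot.
The two methods disagree.

no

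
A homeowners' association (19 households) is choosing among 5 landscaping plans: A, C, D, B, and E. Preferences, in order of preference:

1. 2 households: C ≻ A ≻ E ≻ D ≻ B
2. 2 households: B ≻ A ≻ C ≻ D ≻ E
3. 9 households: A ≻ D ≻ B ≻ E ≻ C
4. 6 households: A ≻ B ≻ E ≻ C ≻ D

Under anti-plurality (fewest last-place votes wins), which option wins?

Last-place votes: A 0, C 9, D 6, B 2, E 2.
A is ranked last by the fewest voters, so A wins.

A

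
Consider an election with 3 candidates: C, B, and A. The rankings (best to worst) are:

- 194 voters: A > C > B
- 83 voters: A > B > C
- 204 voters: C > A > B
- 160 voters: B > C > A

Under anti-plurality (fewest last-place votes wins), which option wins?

C

Last-place votes: C 83, B 398, A 160.
C is ranked last by the fewest voters, so C wins.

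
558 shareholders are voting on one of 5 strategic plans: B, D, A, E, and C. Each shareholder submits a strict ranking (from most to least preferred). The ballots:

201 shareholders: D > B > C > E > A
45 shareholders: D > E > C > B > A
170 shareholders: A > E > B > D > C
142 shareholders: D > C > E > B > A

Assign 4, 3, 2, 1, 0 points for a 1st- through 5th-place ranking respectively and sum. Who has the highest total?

B: 201·3 + 45·1 + 170·2 + 142·1 = 1130
D: 201·4 + 45·4 + 170·1 + 142·4 = 1722
A: 201·0 + 45·0 + 170·4 + 142·0 = 680
E: 201·1 + 45·3 + 170·3 + 142·2 = 1130
C: 201·2 + 45·2 + 170·0 + 142·3 = 918
D has the highest Borda score (1722).

D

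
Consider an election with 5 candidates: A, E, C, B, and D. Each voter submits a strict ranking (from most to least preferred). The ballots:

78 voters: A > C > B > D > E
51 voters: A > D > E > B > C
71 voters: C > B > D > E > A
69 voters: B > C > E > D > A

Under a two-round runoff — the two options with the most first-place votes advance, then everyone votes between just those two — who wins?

Round 1 first-place votes: A 129, E 0, C 71, B 69, D 0.
A and C advance.
Runoff: A is preferred to C by 129 voters; C by 140.
C wins the runoff.

C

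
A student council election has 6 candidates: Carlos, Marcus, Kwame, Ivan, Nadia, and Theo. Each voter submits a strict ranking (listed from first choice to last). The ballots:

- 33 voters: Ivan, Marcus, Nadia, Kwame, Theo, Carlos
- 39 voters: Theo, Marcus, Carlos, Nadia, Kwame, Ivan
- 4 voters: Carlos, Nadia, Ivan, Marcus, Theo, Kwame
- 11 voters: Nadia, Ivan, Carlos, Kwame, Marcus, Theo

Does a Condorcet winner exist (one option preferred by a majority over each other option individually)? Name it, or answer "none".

Checking pairwise contests:
Marcus beats Carlos 72–15.
Ivan beats Marcus 48–39.
Carlos beats Kwame 54–33.
Nadia beats Ivan 54–33.
Marcus beats Nadia 72–15.
Marcus beats Theo 48–39.
Every option loses at least one head-to-head, so there is no Condorcet winner.

none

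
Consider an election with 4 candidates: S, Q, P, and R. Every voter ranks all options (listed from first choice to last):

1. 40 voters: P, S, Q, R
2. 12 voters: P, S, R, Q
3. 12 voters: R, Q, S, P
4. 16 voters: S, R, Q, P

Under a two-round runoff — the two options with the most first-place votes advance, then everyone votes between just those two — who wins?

P

Round 1 first-place votes: S 16, Q 0, P 52, R 12.
P and S advance.
Runoff: P is preferred to S by 52 voters; S by 28.
P wins the runoff.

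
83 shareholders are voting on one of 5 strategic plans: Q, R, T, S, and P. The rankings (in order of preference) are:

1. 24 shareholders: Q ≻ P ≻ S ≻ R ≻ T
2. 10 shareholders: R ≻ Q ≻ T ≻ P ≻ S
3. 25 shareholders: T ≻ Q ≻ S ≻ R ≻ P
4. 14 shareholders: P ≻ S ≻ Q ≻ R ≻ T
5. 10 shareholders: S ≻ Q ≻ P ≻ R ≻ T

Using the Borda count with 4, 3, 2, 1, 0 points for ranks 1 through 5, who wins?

Q: 24·4 + 10·3 + 25·3 + 14·2 + 10·3 = 259
R: 24·1 + 10·4 + 25·1 + 14·1 + 10·1 = 113
T: 24·0 + 10·2 + 25·4 + 14·0 + 10·0 = 120
S: 24·2 + 10·0 + 25·2 + 14·3 + 10·4 = 180
P: 24·3 + 10·1 + 25·0 + 14·4 + 10·2 = 158
Q has the highest Borda score (259).

Q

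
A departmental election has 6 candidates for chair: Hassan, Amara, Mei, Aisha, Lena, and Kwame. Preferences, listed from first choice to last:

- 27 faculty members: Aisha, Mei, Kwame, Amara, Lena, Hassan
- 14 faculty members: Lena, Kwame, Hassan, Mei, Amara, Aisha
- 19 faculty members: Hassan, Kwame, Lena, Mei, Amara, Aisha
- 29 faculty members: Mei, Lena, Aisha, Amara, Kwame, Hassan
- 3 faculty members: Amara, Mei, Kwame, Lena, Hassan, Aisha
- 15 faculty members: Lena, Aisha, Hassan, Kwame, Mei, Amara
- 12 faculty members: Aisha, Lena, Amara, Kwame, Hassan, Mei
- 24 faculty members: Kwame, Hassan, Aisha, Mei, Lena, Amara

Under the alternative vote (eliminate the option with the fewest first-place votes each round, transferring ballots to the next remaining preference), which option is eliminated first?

Round 1: Hassan 19, Amara 3, Mei 29, Aisha 39, Lena 29, Kwame 24. Eliminate Amara.

Amara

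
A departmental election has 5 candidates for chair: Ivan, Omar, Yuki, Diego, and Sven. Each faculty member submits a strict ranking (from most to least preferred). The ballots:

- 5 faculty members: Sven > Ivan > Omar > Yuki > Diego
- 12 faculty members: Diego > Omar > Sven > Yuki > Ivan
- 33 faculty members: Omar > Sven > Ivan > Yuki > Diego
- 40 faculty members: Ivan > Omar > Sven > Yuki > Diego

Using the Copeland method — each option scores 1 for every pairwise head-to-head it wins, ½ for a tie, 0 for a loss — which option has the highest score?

Ivan: beats Yuki and Diego; ties Omar; loses to Sven → score 2.5.
Omar: beats Yuki, Diego, and Sven; ties Ivan → score 3.5.
Yuki: beats Diego; loses to Ivan, Omar, and Sven → score 1.
Diego: loses to Ivan, Omar, Yuki, and Sven → score 0.
Sven: beats Ivan, Yuki, and Diego; loses to Omar → score 3.
Omar has the best pairwise record.

Omar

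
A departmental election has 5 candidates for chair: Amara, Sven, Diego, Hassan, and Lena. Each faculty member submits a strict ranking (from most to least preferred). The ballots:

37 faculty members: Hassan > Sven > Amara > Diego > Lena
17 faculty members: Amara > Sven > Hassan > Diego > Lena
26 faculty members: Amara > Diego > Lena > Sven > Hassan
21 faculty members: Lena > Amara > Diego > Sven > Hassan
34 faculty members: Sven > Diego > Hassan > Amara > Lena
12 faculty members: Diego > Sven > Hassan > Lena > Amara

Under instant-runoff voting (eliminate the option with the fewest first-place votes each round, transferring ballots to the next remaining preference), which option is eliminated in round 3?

Round 1: Amara 43, Sven 34, Diego 12, Hassan 37, Lena 21. Eliminate Diego.
Round 2: Amara 43, Sven 46, Hassan 37, Lena 21. Eliminate Lena.
Round 3: Amara 64, Sven 46, Hassan 37. Eliminate Hassan.

Hassan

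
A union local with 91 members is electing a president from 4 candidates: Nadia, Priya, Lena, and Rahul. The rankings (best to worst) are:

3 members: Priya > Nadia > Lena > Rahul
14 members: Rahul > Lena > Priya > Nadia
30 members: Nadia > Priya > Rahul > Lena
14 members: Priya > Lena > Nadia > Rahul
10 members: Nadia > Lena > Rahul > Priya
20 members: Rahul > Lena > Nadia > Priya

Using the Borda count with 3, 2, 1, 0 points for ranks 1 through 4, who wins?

Nadia: 3·2 + 14·0 + 30·3 + 14·1 + 10·3 + 20·1 = 160
Priya: 3·3 + 14·1 + 30·2 + 14·3 + 10·0 + 20·0 = 125
Lena: 3·1 + 14·2 + 30·0 + 14·2 + 10·2 + 20·2 = 119
Rahul: 3·0 + 14·3 + 30·1 + 14·0 + 10·1 + 20·3 = 142
Nadia has the highest Borda score (160).

Nadia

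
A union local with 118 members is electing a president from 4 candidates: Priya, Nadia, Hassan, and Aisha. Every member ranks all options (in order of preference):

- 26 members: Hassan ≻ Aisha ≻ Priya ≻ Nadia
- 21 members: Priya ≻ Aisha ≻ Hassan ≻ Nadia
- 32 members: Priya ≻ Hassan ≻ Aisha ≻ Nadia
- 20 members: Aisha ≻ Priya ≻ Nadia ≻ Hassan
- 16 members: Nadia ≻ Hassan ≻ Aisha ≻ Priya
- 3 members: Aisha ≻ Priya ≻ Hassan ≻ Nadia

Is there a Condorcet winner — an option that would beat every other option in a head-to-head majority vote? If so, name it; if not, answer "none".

Checking pairwise contests:
Aisha beats Priya 65–53.
Priya beats Nadia 102–16.
Priya beats Hassan 76–42.
Hassan beats Aisha 74–44.
Every option loses at least one head-to-head, so there is no Condorcet winner.

none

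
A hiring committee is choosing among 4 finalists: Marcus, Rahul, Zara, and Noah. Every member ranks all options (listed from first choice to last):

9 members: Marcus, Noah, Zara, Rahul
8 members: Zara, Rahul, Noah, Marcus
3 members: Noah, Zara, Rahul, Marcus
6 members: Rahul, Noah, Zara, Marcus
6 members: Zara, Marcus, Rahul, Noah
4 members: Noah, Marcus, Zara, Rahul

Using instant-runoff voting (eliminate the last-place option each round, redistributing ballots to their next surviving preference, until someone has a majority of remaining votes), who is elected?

Noah

Round 1: Marcus 9, Rahul 6, Zara 14, Noah 7. Eliminate Rahul.
Round 2: Marcus 9, Zara 14, Noah 13. Eliminate Marcus.
Round 3: Zara 14, Noah 22. Noah has a majority.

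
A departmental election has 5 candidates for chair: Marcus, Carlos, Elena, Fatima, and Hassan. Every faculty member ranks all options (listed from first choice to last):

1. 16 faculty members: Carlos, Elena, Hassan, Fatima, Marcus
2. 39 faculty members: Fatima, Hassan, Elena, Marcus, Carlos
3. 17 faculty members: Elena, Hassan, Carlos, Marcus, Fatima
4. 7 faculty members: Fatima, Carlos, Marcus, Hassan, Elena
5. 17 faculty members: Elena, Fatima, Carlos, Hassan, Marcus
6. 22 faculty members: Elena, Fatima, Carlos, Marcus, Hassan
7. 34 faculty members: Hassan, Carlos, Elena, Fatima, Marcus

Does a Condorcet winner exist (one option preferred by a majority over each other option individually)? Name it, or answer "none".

none

Checking pairwise contests:
Carlos beats Marcus 113–39.
Elena beats Carlos 95–57.
Hassan beats Elena 80–72.
Elena beats Fatima 106–46.
Fatima beats Hassan 85–67.
Every option loses at least one head-to-head, so there is no Condorcet winner.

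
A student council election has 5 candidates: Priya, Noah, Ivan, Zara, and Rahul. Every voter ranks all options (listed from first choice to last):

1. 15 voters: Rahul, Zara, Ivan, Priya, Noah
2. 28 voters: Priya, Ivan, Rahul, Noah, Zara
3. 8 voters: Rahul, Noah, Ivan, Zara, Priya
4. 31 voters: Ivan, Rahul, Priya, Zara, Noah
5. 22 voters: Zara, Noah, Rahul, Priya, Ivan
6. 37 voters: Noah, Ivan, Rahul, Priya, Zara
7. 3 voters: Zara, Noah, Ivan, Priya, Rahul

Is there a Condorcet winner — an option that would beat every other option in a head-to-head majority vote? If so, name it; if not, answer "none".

Ivan

Ivan vs Priya: 94–50 for Ivan.
Ivan vs Noah: 74–70 for Ivan.
Ivan vs Zara: 104–40 for Ivan.
Ivan vs Rahul: 99–45 for Ivan.
Ivan beats every other option head-to-head.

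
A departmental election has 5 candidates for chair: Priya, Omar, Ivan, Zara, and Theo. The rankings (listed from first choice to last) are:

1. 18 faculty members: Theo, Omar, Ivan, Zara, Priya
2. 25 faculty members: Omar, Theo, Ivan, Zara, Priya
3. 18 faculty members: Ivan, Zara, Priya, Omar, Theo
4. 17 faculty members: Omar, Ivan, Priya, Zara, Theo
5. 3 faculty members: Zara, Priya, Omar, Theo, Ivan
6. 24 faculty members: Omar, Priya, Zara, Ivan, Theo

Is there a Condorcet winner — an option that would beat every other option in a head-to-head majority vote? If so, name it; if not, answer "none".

Omar vs Priya: 84–21 for Omar.
Omar vs Ivan: 87–18 for Omar.
Omar vs Zara: 84–21 for Omar.
Omar vs Theo: 87–18 for Omar.
Omar beats every other option head-to-head.

Omar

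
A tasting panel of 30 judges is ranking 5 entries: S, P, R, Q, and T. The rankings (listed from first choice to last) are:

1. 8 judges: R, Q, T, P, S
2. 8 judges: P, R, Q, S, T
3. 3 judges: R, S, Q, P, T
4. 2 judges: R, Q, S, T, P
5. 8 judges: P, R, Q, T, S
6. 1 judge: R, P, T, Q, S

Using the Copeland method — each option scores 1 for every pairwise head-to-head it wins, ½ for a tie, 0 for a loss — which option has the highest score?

P

S: loses to P, R, Q, and T → score 0.
P: beats S, R, Q, and T → score 4.
R: beats S, Q, and T; loses to P → score 3.
Q: beats S and T; loses to P and R → score 2.
T: beats S; loses to P, R, and Q → score 1.
P has the best pairwise record.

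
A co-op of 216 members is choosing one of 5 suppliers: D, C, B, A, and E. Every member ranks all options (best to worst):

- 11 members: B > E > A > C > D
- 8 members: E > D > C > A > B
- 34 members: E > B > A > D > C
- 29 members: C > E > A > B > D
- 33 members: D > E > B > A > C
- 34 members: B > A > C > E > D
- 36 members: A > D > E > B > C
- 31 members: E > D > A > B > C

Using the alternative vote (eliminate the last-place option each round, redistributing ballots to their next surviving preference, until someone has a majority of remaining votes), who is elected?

Round 1: D 33, C 29, B 45, A 36, E 73. Eliminate C.
Round 2: D 33, B 45, A 36, E 102. Eliminate D.
Round 3: B 45, A 36, E 135. E has a majority.

E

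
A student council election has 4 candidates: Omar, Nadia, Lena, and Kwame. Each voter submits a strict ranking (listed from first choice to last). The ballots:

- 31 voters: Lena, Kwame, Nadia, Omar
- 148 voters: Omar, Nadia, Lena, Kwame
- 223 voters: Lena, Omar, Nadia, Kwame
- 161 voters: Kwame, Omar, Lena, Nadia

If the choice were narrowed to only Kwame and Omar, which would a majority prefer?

Omar

Voters preferring Kwame to Omar: 192; preferring Omar to Kwame: 371.
Omar wins the head-to-head.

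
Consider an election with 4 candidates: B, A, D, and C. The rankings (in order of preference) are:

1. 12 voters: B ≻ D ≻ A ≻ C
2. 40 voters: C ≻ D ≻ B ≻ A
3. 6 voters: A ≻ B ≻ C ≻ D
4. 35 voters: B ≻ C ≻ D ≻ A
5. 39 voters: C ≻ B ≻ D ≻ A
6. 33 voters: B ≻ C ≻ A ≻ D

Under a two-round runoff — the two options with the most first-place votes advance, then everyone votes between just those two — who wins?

B

Round 1 first-place votes: B 80, A 6, D 0, C 79.
B and C advance.
Runoff: B is preferred to C by 86 voters; C by 79.
B wins the runoff.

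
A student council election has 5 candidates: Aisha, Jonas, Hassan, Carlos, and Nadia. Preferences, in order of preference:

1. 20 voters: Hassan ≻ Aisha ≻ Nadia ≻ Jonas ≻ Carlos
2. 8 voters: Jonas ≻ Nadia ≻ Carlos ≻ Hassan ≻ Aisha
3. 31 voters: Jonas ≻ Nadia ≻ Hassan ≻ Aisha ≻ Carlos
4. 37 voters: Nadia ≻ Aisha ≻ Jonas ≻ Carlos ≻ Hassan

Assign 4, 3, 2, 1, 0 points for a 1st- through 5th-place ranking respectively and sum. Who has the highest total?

Aisha: 20·3 + 8·0 + 31·1 + 37·3 = 202
Jonas: 20·1 + 8·4 + 31·4 + 37·2 = 250
Hassan: 20·4 + 8·1 + 31·2 + 37·0 = 150
Carlos: 20·0 + 8·2 + 31·0 + 37·1 = 53
Nadia: 20·2 + 8·3 + 31·3 + 37·4 = 305
Nadia has the highest Borda score (305).

Nadia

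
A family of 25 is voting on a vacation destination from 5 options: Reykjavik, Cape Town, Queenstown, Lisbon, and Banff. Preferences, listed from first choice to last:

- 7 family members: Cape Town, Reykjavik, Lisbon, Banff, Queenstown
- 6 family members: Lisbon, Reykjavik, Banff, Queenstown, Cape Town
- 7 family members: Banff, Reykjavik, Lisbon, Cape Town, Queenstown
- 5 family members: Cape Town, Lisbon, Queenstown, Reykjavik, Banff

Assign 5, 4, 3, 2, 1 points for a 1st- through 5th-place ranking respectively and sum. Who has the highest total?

Reykjavik: 7·4 + 6·4 + 7·4 + 5·2 = 90
Cape Town: 7·5 + 6·1 + 7·2 + 5·5 = 80
Queenstown: 7·1 + 6·2 + 7·1 + 5·3 = 41
Lisbon: 7·3 + 6·5 + 7·3 + 5·4 = 92
Banff: 7·2 + 6·3 + 7·5 + 5·1 = 72
Lisbon has the highest Borda score (92).

Lisbon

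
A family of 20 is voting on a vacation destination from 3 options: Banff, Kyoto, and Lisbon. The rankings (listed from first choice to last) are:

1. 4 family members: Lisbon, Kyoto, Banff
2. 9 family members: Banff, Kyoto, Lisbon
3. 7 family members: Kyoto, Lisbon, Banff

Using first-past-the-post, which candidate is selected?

Banff

First-place votes: Banff 9, Kyoto 7, Lisbon 4.
Banff has the most first-place votes.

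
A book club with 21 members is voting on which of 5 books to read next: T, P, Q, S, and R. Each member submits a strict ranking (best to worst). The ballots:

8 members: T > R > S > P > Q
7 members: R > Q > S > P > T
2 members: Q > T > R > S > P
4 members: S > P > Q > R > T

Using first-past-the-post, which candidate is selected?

T

First-place votes: T 8, P 0, Q 2, S 4, R 7.
T has the most first-place votes.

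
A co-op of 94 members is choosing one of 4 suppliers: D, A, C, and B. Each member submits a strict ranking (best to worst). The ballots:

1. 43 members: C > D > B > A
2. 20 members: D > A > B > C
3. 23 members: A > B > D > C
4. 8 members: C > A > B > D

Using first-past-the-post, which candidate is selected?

C

First-place votes: D 20, A 23, C 51, B 0.
C has the most first-place votes.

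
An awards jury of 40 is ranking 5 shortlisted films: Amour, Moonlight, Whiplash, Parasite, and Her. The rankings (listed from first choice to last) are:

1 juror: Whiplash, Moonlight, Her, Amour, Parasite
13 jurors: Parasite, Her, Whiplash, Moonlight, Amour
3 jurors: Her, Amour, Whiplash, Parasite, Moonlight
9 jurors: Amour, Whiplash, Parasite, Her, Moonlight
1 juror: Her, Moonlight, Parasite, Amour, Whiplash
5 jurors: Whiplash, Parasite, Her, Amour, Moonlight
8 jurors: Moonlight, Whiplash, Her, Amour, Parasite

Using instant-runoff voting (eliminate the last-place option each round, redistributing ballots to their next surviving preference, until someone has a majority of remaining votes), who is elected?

Round 1: Amour 9, Moonlight 8, Whiplash 6, Parasite 13, Her 4. Eliminate Her.
Round 2: Amour 12, Moonlight 9, Whiplash 6, Parasite 13. Eliminate Whiplash.
Round 3: Amour 12, Moonlight 10, Parasite 18. Eliminate Moonlight.
Round 4: Amour 21, Parasite 19. Amour has a majority.

Amour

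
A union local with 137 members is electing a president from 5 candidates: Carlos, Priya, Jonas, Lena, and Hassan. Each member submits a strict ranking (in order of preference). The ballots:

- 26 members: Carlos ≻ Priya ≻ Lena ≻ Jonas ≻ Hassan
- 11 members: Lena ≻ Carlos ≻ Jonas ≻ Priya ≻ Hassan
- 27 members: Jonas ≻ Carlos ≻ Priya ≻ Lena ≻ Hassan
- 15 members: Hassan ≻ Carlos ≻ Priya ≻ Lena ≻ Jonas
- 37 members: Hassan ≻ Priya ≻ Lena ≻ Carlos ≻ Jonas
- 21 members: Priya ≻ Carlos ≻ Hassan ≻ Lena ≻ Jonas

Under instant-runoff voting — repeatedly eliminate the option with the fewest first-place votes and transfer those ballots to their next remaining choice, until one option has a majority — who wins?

Carlos

Round 1: Carlos 26, Priya 21, Jonas 27, Lena 11, Hassan 52. Eliminate Lena.
Round 2: Carlos 37, Priya 21, Jonas 27, Hassan 52. Eliminate Priya.
Round 3: Carlos 58, Jonas 27, Hassan 52. Eliminate Jonas.
Round 4: Carlos 85, Hassan 52. Carlos has a majority.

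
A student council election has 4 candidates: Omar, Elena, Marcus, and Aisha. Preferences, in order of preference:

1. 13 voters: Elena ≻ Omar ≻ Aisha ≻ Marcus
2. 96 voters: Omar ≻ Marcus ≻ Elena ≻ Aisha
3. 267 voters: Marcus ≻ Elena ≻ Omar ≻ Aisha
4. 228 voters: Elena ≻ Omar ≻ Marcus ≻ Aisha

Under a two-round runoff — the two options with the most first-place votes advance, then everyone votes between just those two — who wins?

Round 1 first-place votes: Omar 96, Elena 241, Marcus 267, Aisha 0.
Marcus and Elena advance.
Runoff: Marcus is preferred to Elena by 363 voters; Elena by 241.
Marcus wins the runoff.

Marcus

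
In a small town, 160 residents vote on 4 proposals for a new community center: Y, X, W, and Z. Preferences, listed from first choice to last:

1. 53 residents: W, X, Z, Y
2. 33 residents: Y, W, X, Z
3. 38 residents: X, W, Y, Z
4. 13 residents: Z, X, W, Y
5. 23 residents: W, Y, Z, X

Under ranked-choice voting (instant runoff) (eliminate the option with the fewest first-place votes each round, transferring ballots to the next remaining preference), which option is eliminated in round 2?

Y

Round 1: Y 33, X 38, W 76, Z 13. Eliminate Z.
Round 2: Y 33, X 51, W 76. Eliminate Y.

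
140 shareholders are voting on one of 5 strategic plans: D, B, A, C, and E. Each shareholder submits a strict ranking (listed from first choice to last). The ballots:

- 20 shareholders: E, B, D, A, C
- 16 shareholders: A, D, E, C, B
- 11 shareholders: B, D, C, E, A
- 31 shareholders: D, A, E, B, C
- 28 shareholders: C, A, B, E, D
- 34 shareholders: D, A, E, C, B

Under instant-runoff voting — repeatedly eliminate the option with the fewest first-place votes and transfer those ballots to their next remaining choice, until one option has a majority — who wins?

D

Round 1: D 65, B 11, A 16, C 28, E 20. Eliminate B.
Round 2: D 76, A 16, C 28, E 20. D has a majority.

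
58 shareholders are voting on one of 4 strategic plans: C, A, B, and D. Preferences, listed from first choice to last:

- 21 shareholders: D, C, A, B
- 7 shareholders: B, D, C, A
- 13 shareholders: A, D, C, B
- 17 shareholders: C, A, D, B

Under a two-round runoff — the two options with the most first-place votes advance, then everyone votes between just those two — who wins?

Round 1 first-place votes: C 17, A 13, B 7, D 21.
D and C advance.
Runoff: D is preferred to C by 41 voters; C by 17.
D wins the runoff.

D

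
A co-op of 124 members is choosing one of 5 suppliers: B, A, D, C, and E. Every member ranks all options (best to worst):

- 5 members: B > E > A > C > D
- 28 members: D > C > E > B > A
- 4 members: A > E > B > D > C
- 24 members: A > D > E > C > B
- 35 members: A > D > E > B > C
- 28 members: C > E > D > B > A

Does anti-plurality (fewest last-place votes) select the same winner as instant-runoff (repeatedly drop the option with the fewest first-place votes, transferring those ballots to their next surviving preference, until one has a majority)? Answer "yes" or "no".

Anti-plurality — last-place votes: B 24, A 56, D 5, C 39, E 0. Winner: E.
Instant-runoff — R1 B 5, A 63, D 28, C 28, E 0 (A winner). Winner: A.
The two methods disagree.

no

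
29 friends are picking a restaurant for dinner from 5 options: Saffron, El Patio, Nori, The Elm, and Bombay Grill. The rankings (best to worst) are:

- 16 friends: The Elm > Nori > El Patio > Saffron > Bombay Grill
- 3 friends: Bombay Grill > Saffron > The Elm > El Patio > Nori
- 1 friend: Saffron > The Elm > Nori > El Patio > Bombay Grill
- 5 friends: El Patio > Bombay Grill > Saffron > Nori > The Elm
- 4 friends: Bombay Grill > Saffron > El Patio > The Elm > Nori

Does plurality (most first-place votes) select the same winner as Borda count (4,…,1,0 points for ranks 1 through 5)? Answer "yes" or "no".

Plurality — first-place votes: Saffron 1, El Patio 5, Nori 0, The Elm 16, Bombay Grill 7. Winner: The Elm.
Borda — scores: Saffron 51, El Patio 64, Nori 55, The Elm 77, Bombay Grill 43. Winner: The Elm.
The two methods agree.

yes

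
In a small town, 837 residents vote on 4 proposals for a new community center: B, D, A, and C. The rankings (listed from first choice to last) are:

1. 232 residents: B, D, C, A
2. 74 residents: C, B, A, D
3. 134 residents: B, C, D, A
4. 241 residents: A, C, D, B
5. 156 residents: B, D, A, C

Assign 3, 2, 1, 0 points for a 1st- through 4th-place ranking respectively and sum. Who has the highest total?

B: 232·3 + 74·2 + 134·3 + 241·0 + 156·3 = 1714
D: 232·2 + 74·0 + 134·1 + 241·1 + 156·2 = 1151
A: 232·0 + 74·1 + 134·0 + 241·3 + 156·1 = 953
C: 232·1 + 74·3 + 134·2 + 241·2 + 156·0 = 1204
B has the highest Borda score (1714).

B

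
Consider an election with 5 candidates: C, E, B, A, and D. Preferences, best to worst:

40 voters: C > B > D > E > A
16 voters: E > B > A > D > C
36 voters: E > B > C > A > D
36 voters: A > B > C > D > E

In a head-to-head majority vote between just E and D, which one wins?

Voters preferring E to D: 52; preferring D to E: 76.
D wins the head-to-head.

D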